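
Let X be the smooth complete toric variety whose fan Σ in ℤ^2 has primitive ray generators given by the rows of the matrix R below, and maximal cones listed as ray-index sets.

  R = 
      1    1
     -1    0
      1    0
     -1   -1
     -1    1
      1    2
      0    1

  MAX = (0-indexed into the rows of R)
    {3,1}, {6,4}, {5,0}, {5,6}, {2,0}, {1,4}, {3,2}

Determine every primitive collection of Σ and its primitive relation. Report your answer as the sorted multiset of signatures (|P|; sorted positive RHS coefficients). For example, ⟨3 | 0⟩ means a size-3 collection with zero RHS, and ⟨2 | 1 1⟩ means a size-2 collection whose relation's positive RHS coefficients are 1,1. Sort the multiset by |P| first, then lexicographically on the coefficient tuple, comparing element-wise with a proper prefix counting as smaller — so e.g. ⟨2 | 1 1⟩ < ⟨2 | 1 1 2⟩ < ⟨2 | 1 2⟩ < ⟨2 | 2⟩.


14 minimal non-faces of Δ(Σ) (on 7 rays):

  • {0,3}:  v_{0} + v_{3} = 0  ⟹  sig = ⟨2 | 0⟩
  • {1,2}:  v_{1} + v_{2} = 0  ⟹  sig = ⟨2 | 0⟩
  • {0,1}:  v_{0} + v_{1} = v_{6}  ⟹  sig = ⟨2 | 1⟩
  • {0,6}:  v_{0} + v_{6} = v_{5}  ⟹  sig = ⟨2 | 1⟩
  • {1,6}:  v_{1} + v_{6} = v_{4}  ⟹  sig = ⟨2 | 1⟩
  • {2,4}:  v_{2} + v_{4} = v_{6}  ⟹  sig = ⟨2 | 1⟩
  • {2,6}:  v_{2} + v_{6} = v_{0}  ⟹  sig = ⟨2 | 1⟩
  • {3,5}:  v_{3} + v_{5} = v_{6}  ⟹  sig = ⟨2 | 1⟩
  • {3,6}:  v_{3} + v_{6} = v_{1}  ⟹  sig = ⟨2 | 1⟩
  • {0,4}:  v_{0} + v_{4} = 2·v_{6}  ⟹  sig = ⟨2 | 2⟩
  • {1,5}:  v_{1} + v_{5} = 2·v_{6}  ⟹  sig = ⟨2 | 2⟩
  • {2,5}:  v_{2} + v_{5} = 2·v_{0}  ⟹  sig = ⟨2 | 2⟩
  • {3,4}:  v_{3} + v_{4} = 2·v_{1}  ⟹  sig = ⟨2 | 2⟩
  • {4,5}:  v_{4} + v_{5} = 3·v_{6}  ⟹  sig = ⟨2 | 3⟩

Sorted signature multiset PRS(X):
[⟨2 | 0⟩, ⟨2 | 0⟩, ⟨2 | 1⟩, ⟨2 | 1⟩, ⟨2 | 1⟩, ⟨2 | 1⟩, ⟨2 | 1⟩, ⟨2 | 1⟩, ⟨2 | 1⟩, ⟨2 | 2⟩, ⟨2 | 2⟩, ⟨2 | 2⟩, ⟨2 | 2⟩, ⟨2 | 3⟩]


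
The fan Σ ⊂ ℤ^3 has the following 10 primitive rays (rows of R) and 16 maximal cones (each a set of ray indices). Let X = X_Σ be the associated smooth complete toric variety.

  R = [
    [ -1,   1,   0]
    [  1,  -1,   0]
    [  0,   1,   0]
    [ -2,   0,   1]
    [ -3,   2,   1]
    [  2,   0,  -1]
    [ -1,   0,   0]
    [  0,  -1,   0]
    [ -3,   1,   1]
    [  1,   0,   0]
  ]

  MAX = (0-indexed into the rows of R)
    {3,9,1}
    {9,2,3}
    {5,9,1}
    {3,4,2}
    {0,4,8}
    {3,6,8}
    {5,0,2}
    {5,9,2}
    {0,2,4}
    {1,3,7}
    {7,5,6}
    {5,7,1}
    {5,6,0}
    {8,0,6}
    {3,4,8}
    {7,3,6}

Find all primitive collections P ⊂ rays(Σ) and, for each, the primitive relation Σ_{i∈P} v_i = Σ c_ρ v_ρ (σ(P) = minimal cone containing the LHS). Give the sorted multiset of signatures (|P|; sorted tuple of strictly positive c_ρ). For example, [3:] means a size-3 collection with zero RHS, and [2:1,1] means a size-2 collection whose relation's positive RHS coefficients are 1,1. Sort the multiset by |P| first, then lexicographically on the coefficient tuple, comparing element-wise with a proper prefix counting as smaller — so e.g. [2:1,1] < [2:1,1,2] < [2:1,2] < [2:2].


21 collections generate NE(X_Σ); each relation:

  • {0,1}:  v_{0} + v_{1} = 0  →  sig = [2:]
  • {2,7}:  v_{2} + v_{7} = 0  →  sig = [2:]
  • {3,5}:  v_{3} + v_{5} = 0  →  sig = [2:]
  • {6,9}:  v_{6} + v_{9} = 0  →  sig = [2:]
  • {0,3}:  v_{0} + v_{3} = v_{8}  →  sig = [2:1]
  • {0,7}:  v_{0} + v_{7} = v_{6}  →  sig = [2:1]
  • {0,9}:  v_{0} + v_{9} = v_{2}  →  sig = [2:1]
  • {1,2}:  v_{1} + v_{2} = v_{9}  →  sig = [2:1]
  • {1,6}:  v_{1} + v_{6} = v_{7}  →  sig = [2:1]
  • {1,8}:  v_{1} + v_{8} = v_{3}  →  sig = [2:1]
  • {2,6}:  v_{2} + v_{6} = v_{0}  →  sig = [2:1]
  • {2,8}:  v_{2} + v_{8} = v_{4}  →  sig = [2:1]
  • {4,7}:  v_{4} + v_{7} = v_{8}  →  sig = [2:1]
  • {5,8}:  v_{5} + v_{8} = v_{0}  →  sig = [2:1]
  • {7,9}:  v_{7} + v_{9} = v_{1}  →  sig = [2:1]
  • {1,4}:  v_{1} + v_{4} = v_{2} + v_{3}  →  sig = [2:1,1]
  • {4,5}:  v_{4} + v_{5} = v_{0} + v_{2}  →  sig = [2:1,1]
  • {4,6}:  v_{4} + v_{6} = v_{0} + v_{8}  →  sig = [2:1,1]
  • {7,8}:  v_{7} + v_{8} = v_{3} + v_{6}  →  sig = [2:1,1]
  • {8,9}:  v_{8} + v_{9} = v_{2} + v_{3}  →  sig = [2:1,1]
  • {4,9}:  v_{4} + v_{9} = 2·v_{2} + v_{3}  →  sig = [2:1,2]

so the primitive-relation signature multiset is
[[2:], [2:], [2:], [2:], [2:1], [2:1], [2:1], [2:1], [2:1], [2:1], [2:1], [2:1], [2:1], [2:1], [2:1], [2:1,1], [2:1,1], [2:1,1], [2:1,1], [2:1,1], [2:1,2]]


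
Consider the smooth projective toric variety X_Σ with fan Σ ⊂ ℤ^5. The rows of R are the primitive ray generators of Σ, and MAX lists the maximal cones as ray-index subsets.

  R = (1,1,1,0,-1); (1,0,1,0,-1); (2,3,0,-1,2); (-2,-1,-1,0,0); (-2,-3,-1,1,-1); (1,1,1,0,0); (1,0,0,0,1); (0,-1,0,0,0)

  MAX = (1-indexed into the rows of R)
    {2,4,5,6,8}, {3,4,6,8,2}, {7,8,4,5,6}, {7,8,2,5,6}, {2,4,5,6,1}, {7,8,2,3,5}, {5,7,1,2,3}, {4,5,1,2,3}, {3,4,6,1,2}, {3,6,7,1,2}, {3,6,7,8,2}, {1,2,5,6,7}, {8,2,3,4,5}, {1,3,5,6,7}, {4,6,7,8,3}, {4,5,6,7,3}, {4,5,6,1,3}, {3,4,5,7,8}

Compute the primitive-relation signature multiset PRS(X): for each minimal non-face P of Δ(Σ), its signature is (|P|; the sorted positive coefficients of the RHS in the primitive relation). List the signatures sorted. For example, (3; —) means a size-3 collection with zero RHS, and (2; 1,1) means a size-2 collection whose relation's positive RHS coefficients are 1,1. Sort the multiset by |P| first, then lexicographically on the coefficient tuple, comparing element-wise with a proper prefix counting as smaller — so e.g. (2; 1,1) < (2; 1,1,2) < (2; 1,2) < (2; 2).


5 collections generate NE(X_Σ); each relation:

  P={1,8}:  v_{1} + v_{8} = v_{2}  ⇒ sig = (2; 1)
  P={1,4,7}:  v_{1} + v_{4} + v_{7} = 0  ⇒ sig = (3; —)
  P={2,4,7}:  v_{2} + v_{4} + v_{7} = v_{8}  ⇒ sig = (3; 1)
  P={3,5,6,8}:  v_{3} + v_{5} + v_{6} + v_{8} = v_{7}  ⇒ sig = (4; 1)
  P={2,3,5,6}:  v_{2} + v_{3} + v_{5} + v_{6} = v_{1} + v_{7}  ⇒ sig = (4; 1,1)

Sorted signature multiset PRS(X):
[(2; 1), (3; —), (3; 1), (4; 1), (4; 1,1)]


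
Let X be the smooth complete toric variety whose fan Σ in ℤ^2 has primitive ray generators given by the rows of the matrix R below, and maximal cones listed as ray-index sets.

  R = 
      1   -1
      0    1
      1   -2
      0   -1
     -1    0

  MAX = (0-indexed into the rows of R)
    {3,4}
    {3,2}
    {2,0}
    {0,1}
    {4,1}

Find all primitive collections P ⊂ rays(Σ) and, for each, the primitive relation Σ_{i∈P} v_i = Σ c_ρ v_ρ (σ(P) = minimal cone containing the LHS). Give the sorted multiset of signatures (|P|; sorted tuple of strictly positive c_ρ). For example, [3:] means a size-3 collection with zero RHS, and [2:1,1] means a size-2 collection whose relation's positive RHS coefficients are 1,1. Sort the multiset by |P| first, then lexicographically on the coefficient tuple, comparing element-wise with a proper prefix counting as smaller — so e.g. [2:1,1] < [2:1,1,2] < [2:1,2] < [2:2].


The 5 primitive collections of Σ (r=5, n=2):

  {1,3}:  v_{1} + v_{3} = 0  →  sig = [2:]
  {0,3}:  v_{0} + v_{3} = v_{2}  →  sig = [2:1]
  {0,4}:  v_{0} + v_{4} = v_{3}  →  sig = [2:1]
  {1,2}:  v_{1} + v_{2} = v_{0}  →  sig = [2:1]
  {2,4}:  v_{2} + v_{4} = 2·v_{3}  →  sig = [2:2]

Sorted signature multiset PRS(X):
    [2:]
    [2:1]
    [2:1]
    [2:1]
    [2:2]


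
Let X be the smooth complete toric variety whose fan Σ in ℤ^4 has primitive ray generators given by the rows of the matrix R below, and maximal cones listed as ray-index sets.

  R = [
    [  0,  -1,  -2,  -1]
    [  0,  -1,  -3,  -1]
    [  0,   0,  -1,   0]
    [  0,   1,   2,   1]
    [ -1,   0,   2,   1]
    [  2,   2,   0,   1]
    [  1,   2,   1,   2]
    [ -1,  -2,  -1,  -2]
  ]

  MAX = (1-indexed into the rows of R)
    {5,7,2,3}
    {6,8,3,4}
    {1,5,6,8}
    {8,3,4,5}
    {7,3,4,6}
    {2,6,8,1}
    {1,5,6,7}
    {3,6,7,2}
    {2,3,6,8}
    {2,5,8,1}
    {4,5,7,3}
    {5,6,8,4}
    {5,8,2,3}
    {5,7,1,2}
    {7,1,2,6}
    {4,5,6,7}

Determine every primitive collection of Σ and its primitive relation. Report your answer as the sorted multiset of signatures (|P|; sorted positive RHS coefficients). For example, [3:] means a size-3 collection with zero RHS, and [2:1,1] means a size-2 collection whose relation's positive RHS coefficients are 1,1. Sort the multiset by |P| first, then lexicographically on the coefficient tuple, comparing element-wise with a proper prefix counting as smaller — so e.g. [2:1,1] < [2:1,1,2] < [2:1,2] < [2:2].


|primitive collections| = 6. Relations:

  P = {1,4}:  v_{1} + v_{4} = 0 ; sig = [2:]
  P = {7,8}:  v_{7} + v_{8} = 0 ; sig = [2:]
  P = {1,3}:  v_{1} + v_{3} = v_{2} ; sig = [2:1]
  P = {2,4}:  v_{2} + v_{4} = v_{3} ; sig = [2:1]
  P = {3,5,6}:  v_{3} + v_{5} + v_{6} = v_{7} ; sig = [3:1]
  P = {2,5,6}:  v_{2} + v_{5} + v_{6} = v_{1} + v_{7} ; sig = [3:1,1]

so the primitive-relation signature multiset is
[[2:], [2:], [2:1], [2:1], [3:1], [3:1,1]]


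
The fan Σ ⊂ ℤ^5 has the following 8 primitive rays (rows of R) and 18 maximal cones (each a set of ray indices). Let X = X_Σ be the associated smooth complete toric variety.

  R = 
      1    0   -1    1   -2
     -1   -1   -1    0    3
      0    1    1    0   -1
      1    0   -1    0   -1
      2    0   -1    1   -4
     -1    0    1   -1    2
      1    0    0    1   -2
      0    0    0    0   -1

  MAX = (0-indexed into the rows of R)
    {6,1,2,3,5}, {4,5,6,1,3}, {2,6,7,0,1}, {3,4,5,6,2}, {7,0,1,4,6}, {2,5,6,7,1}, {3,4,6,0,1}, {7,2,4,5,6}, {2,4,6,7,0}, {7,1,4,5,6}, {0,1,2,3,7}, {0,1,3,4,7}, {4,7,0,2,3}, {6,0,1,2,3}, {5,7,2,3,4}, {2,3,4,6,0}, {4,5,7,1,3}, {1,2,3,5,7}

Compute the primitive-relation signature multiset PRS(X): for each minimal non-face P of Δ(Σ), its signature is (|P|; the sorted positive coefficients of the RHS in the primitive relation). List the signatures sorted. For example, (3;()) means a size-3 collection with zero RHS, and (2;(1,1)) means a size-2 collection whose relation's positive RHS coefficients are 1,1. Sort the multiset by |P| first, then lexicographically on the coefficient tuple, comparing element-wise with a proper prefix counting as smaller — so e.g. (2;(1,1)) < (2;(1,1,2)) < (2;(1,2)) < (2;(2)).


3 minimal non-faces of Δ(Σ) (on 8 rays):

  • {0,5}:  v_{0} + v_{5} = 0 ; sig = (2;())
  • {1,2,4}:  v_{1} + v_{2} + v_{4} = v_{0} ; sig = (3;(1))
  • {3,6,7}:  v_{3} + v_{6} + v_{7} = v_{4} ; sig = (3;(1))

Signatures (|P|; sorted positive RHS coefficients), sorted:
{ (2;()),  (3;(1)) ×2 }


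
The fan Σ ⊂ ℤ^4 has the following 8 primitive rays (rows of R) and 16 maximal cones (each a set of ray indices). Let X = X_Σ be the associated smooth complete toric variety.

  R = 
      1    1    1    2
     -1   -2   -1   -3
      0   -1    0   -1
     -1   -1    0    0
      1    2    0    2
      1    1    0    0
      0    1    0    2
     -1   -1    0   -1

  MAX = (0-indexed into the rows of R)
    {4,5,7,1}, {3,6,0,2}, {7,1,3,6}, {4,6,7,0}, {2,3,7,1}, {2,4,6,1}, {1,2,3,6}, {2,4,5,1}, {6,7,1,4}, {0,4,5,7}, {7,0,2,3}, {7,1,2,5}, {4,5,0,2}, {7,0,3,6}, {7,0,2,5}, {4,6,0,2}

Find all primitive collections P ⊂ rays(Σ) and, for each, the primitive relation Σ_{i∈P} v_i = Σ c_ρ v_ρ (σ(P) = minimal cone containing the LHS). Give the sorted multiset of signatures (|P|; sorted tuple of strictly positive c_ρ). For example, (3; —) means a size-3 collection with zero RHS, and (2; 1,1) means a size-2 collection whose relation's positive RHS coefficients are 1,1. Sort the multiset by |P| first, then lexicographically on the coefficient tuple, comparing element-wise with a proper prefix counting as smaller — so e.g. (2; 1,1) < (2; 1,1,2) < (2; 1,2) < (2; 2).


|primitive collections| = 6. Relations:

  P = {3,5}:  v_{3} + v_{5} = 0  ⟹  sig = (2; —)
  P = {0,1}:  v_{0} + v_{1} = v_{2}  ⟹  sig = (2; 1)
  P = {3,4}:  v_{3} + v_{4} = v_{6}  ⟹  sig = (2; 1)
  P = {5,6}:  v_{5} + v_{6} = v_{4}  ⟹  sig = (2; 1)
  P = {2,4,7}:  v_{2} + v_{4} + v_{7} = 0  ⟹  sig = (3; —)
  P = {2,6,7}:  v_{2} + v_{6} + v_{7} = v_{3}  ⟹  sig = (3; 1)

Sorted signature multiset PRS(X):
    |P|=2: 4 collections, coeffs (), (1), (1), (1)
    |P|=3: 2 collections, coeffs (), (1)


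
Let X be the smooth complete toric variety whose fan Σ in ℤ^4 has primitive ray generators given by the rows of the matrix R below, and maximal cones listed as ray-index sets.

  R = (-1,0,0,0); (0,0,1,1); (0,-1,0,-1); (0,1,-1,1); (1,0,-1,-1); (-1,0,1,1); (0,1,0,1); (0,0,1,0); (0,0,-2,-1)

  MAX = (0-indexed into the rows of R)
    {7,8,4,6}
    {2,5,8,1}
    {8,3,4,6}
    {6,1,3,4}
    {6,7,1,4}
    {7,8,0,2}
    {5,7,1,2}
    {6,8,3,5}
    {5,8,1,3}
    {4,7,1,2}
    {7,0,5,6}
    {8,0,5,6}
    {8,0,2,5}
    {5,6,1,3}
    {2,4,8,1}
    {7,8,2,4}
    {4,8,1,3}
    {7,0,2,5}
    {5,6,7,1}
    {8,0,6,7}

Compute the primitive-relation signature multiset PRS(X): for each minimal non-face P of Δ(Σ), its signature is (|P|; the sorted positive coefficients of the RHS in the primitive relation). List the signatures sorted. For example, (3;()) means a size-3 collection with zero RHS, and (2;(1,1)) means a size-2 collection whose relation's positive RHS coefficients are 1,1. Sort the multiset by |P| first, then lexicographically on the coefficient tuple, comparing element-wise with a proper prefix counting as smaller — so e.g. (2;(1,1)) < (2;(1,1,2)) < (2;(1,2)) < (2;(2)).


10 collections generate NE(X_Σ); each relation:

  {2,6}:  v_{2} + v_{6} = 0  ⟹  sig = (2;())
  {4,5}:  v_{4} + v_{5} = 0  ⟹  sig = (2;())
  {0,1}:  v_{0} + v_{1} = v_{5}  ⟹  sig = (2;(1))
  {3,7}:  v_{3} + v_{7} = v_{6}  ⟹  sig = (2;(1))
  {0,4}:  v_{0} + v_{4} = v_{7} + v_{8}  ⟹  sig = (2;(1,1))
  {2,3}:  v_{2} + v_{3} = v_{1} + v_{8}  ⟹  sig = (2;(1,1))
  {0,3}:  v_{0} + v_{3} = v_{5} + v_{6} + v_{8}  ⟹  sig = (2;(1,1,1))
  {1,7,8}:  v_{1} + v_{7} + v_{8} = 0  ⟹  sig = (3;())
  {1,6,8}:  v_{1} + v_{6} + v_{8} = v_{3}  ⟹  sig = (3;(1))
  {5,7,8}:  v_{5} + v_{7} + v_{8} = v_{0}  ⟹  sig = (3;(1))

Signatures (|P|; sorted positive RHS coefficients), sorted:
    |P|=2: 7 collections, coeffs (), (), (1), (1), (1,1), (1,1), (1,1,1)
    |P|=3: 3 collections, coeffs (), (1), (1)


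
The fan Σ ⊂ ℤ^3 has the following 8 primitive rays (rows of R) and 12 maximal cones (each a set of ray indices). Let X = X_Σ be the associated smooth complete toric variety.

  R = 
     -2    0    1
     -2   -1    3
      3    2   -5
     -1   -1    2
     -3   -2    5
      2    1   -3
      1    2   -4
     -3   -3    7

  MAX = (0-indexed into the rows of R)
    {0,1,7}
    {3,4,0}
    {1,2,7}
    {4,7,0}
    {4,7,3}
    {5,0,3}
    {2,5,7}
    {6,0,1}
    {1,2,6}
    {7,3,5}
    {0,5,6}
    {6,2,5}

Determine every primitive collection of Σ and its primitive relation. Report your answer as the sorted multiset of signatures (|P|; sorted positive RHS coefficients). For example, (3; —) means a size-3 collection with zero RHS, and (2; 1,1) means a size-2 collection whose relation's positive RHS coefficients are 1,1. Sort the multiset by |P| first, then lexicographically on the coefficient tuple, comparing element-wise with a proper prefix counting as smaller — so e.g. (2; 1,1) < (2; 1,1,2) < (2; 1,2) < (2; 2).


Δ(Σ) — 8 vertices, 12 min non-faces:

  P={1,5}:  v_{1} + v_{5} = 0  so sig = (2; —)
  P={2,4}:  v_{2} + v_{4} = 0  so sig = (2; —)
  P={0,2}:  v_{0} + v_{2} = v_{6}  so sig = (2; 1)
  P={1,3}:  v_{1} + v_{3} = v_{4}  so sig = (2; 1)
  P={2,3}:  v_{2} + v_{3} = v_{5}  so sig = (2; 1)
  P={4,5}:  v_{4} + v_{5} = v_{3}  so sig = (2; 1)
  P={4,6}:  v_{4} + v_{6} = v_{0}  so sig = (2; 1)
  P={6,7}:  v_{6} + v_{7} = v_{1}  so sig = (2; 1)
  P={1,4}:  v_{1} + v_{4} = v_{0} + v_{7}  so sig = (2; 1,1)
  P={3,6}:  v_{3} + v_{6} = v_{0} + v_{5}  so sig = (2; 1,1)
  P={0,5,7}:  v_{0} + v_{5} + v_{7} = v_{4}  so sig = (3; 1)
  P={0,3,7}:  v_{0} + v_{3} + v_{7} = 2·v_{4}  so sig = (3; 2)

so the primitive-relation signature multiset is
    |P|=2: 10 collections, coeffs (), (), (1), (1), (1), (1), (1), (1), (1,1), (1,1)
    |P|=3: 2 collections, coeffs (1), (2)


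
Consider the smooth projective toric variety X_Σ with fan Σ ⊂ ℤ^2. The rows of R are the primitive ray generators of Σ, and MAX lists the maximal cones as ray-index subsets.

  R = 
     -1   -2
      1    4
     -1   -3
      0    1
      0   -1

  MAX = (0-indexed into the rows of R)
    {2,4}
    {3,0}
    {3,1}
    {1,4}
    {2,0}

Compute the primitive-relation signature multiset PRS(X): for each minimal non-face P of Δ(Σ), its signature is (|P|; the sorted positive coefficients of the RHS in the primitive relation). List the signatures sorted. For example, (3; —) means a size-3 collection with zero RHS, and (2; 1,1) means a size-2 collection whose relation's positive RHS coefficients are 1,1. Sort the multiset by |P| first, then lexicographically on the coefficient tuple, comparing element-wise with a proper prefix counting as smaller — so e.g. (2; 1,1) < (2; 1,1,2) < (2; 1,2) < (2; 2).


|primitive collections| = 5. Relations:

  • {3,4}:  v_{3} + v_{4} = 0  →  sig = (2; —)
  • {0,4}:  v_{0} + v_{4} = v_{2}  →  sig = (2; 1)
  • {1,2}:  v_{1} + v_{2} = v_{3}  →  sig = (2; 1)
  • {2,3}:  v_{2} + v_{3} = v_{0}  →  sig = (2; 1)
  • {0,1}:  v_{0} + v_{1} = 2·v_{3}  →  sig = (2; 2)

Hence PRS(X_Σ) =
    (2; —)
    (2; 1)
    (2; 1)
    (2; 1)
    (2; 2)


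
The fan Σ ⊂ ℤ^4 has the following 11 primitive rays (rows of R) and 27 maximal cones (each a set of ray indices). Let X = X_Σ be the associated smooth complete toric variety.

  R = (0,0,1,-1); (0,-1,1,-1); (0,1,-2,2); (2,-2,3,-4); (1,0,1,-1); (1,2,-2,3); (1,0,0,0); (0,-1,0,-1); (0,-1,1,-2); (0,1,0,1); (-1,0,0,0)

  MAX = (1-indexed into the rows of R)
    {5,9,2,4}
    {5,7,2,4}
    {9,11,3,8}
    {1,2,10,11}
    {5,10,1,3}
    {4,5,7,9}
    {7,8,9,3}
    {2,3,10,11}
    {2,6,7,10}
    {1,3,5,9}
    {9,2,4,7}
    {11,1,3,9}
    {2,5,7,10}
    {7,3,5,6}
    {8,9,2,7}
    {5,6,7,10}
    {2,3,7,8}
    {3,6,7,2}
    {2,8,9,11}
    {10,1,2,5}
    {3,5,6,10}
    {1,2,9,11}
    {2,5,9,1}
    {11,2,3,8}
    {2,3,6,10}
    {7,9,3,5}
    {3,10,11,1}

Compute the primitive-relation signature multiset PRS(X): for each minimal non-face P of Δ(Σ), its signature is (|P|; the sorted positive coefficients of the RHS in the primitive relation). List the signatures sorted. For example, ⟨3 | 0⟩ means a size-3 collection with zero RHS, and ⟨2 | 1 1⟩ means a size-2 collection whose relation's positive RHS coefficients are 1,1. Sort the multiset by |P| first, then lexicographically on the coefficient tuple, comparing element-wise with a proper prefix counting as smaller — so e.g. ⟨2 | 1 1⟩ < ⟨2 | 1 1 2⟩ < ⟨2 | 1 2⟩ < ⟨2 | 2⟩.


23 minimal non-faces of Δ(Σ) (on 11 rays):

  {7,11}:  v_{7} + v_{11} = 0  ⇒ sig = ⟨2 | 0⟩
  {8,10}:  v_{8} + v_{10} = 0  ⇒ sig = ⟨2 | 0⟩
  {1,7}:  v_{1} + v_{7} = v_{5}  ⇒ sig = ⟨2 | 1⟩
  {1,8}:  v_{1} + v_{8} = v_{9}  ⇒ sig = ⟨2 | 1⟩
  {5,11}:  v_{5} + v_{11} = v_{1}  ⇒ sig = ⟨2 | 1⟩
  {9,10}:  v_{9} + v_{10} = v_{1}  ⇒ sig = ⟨2 | 1⟩
  {5,8}:  v_{5} + v_{8} = v_{7} + v_{9}  ⇒ sig = ⟨2 | 1 1⟩
  {6,8}:  v_{6} + v_{8} = v_{3} + v_{7}  ⇒ sig = ⟨2 | 1 1⟩
  {6,9}:  v_{6} + v_{9} = v_{3} + v_{5}  ⇒ sig = ⟨2 | 1 1⟩
  {6,11}:  v_{6} + v_{11} = v_{3} + v_{10}  ⇒ sig = ⟨2 | 1 1⟩
  {1,6}:  v_{1} + v_{6} = v_{3} + v_{5} + v_{10}  ⇒ sig = ⟨2 | 1 1 1⟩
  {4,11}:  v_{4} + v_{11} = v_{2} + v_{5} + v_{9}  ⇒ sig = ⟨2 | 1 1 1⟩
  {1,4}:  v_{1} + v_{4} = v_{2} + 2·v_{5} + v_{9}  ⇒ sig = ⟨2 | 1 1 2⟩
  {3,4}:  v_{3} + v_{4} = 2·v_{7} + v_{9}  ⇒ sig = ⟨2 | 1 2⟩
  {4,6}:  v_{4} + v_{6} = v_{5} + 2·v_{7}  ⇒ sig = ⟨2 | 1 2⟩
  {4,10}:  v_{4} + v_{10} = v_{2} + 2·v_{5}  ⇒ sig = ⟨2 | 1 2⟩
  {4,8}:  v_{4} + v_{8} = v_{2} + 2·v_{7} + 2·v_{9}  ⇒ sig = ⟨2 | 1 2 2⟩
  {1,2,3}:  v_{1} + v_{2} + v_{3} = 0  ⇒ sig = ⟨3 | 0⟩
  {2,3,5}:  v_{2} + v_{3} + v_{5} = v_{7}  ⇒ sig = ⟨3 | 1⟩
  {2,3,9}:  v_{2} + v_{3} + v_{9} = v_{8}  ⇒ sig = ⟨3 | 1⟩
  {3,7,10}:  v_{3} + v_{7} + v_{10} = v_{6}  ⇒ sig = ⟨3 | 1⟩
  {2,5,6}:  v_{2} + v_{5} + v_{6} = 2·v_{7} + v_{10}  ⇒ sig = ⟨3 | 1 2⟩
  {2,5,7,9}:  v_{2} + v_{5} + v_{7} + v_{9} = v_{4}  ⇒ sig = ⟨4 | 1⟩

so the primitive-relation signature multiset is
[⟨2 | 0⟩, ⟨2 | 0⟩, ⟨2 | 1⟩, ⟨2 | 1⟩, ⟨2 | 1⟩, ⟨2 | 1⟩, ⟨2 | 1 1⟩, ⟨2 | 1 1⟩, ⟨2 | 1 1⟩, ⟨2 | 1 1⟩, ⟨2 | 1 1 1⟩, ⟨2 | 1 1 1⟩, ⟨2 | 1 1 2⟩, ⟨2 | 1 2⟩, ⟨2 | 1 2⟩, ⟨2 | 1 2⟩, ⟨2 | 1 2 2⟩, ⟨3 | 0⟩, ⟨3 | 1⟩, ⟨3 | 1⟩, ⟨3 | 1⟩, ⟨3 | 1 2⟩, ⟨4 | 1⟩]


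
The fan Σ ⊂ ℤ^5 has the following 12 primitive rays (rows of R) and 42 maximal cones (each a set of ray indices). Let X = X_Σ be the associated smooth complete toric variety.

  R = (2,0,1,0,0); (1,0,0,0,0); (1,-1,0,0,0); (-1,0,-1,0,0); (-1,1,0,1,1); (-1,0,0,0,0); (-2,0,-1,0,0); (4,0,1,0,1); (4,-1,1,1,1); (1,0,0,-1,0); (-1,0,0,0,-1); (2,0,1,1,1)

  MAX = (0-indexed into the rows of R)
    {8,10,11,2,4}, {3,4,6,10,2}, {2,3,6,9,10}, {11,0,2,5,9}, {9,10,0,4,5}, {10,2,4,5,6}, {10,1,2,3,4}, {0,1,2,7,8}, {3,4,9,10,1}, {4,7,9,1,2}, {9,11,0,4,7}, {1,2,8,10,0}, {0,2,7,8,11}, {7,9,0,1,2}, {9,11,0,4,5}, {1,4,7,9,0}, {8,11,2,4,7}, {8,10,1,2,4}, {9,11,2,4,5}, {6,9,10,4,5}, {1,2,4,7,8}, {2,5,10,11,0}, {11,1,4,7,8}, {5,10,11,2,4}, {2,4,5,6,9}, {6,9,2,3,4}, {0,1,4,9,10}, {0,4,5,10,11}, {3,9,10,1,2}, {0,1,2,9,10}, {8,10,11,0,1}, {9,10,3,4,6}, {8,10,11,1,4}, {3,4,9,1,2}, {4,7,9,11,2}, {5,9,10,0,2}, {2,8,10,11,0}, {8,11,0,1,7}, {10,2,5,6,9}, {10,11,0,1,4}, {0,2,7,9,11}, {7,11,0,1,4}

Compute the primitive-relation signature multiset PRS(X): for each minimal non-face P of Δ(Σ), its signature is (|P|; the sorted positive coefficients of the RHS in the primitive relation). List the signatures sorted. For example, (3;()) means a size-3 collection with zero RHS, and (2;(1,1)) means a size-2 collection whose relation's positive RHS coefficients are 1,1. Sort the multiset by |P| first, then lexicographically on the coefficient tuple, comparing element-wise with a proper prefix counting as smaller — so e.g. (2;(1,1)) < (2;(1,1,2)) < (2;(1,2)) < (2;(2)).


21 minimal non-faces of Δ(Σ) (on 12 rays):

  P = {0,6}:  v_{0} + v_{6} = 0  ⇒ sig = (2;())
  P = {1,5}:  v_{1} + v_{5} = 0  ⇒ sig = (2;())
  P = {0,3}:  v_{0} + v_{3} = v_{1}  ⇒ sig = (2;(1))
  P = {1,6}:  v_{1} + v_{6} = v_{3}  ⇒ sig = (2;(1))
  P = {3,5}:  v_{3} + v_{5} = v_{6}  ⇒ sig = (2;(1))
  P = {5,7}:  v_{5} + v_{7} = v_{9} + v_{11}  ⇒ sig = (2;(1,1))
  P = {5,8}:  v_{5} + v_{8} = v_{2} + v_{11}  ⇒ sig = (2;(1,1))
  P = {6,11}:  v_{6} + v_{11} = v_{2} + v_{4}  ⇒ sig = (2;(1,1))
  P = {7,10}:  v_{7} + v_{10} = v_{0} + v_{1}  ⇒ sig = (2;(1,1))
  P = {8,9}:  v_{8} + v_{9} = v_{2} + v_{7}  ⇒ sig = (2;(1,1))
  P = {3,11}:  v_{3} + v_{11} = v_{1} + v_{2} + v_{4}  ⇒ sig = (2;(1,1,1))
  P = {6,7}:  v_{6} + v_{7} = v_{1} + v_{2} + v_{4} + v_{9}  ⇒ sig = (2;(1,1,1,1))
  P = {3,7}:  v_{3} + v_{7} = 2·v_{1} + v_{2} + v_{4} + v_{9}  ⇒ sig = (2;(1,1,1,2))
  P = {6,8}:  v_{6} + v_{8} = v_{1} + 2·v_{2} + v_{4}  ⇒ sig = (2;(1,1,2))
  P = {3,8}:  v_{3} + v_{8} = 2·v_{1} + 2·v_{2} + v_{4}  ⇒ sig = (2;(1,2,2))
  P = {0,2,4}:  v_{0} + v_{2} + v_{4} = v_{11}  ⇒ sig = (3;(1))
  P = {1,2,11}:  v_{1} + v_{2} + v_{11} = v_{8}  ⇒ sig = (3;(1))
  P = {1,9,11}:  v_{1} + v_{9} + v_{11} = v_{7}  ⇒ sig = (3;(1))
  P = {9,10,11}:  v_{9} + v_{10} + v_{11} = v_{0}  ⇒ sig = (3;(1))
  P = {0,4,8}:  v_{0} + v_{4} + v_{8} = v_{1} + 2·v_{11}  ⇒ sig = (3;(1,2))
  P = {2,4,9,10}:  v_{2} + v_{4} + v_{9} + v_{10} = 0  ⇒ sig = (4;())

Signatures (|P|; sorted positive RHS coefficients), sorted:
    |P|=2: 15 collections, coeffs (), (), (1), (1), (1), (1,1), (1,1), (1,1), (1,1), (1,1), (1,1,1), (1,1,1,1), (1,1,1,2), (1,1,2), (1,2,2)
    |P|=3: 5 collections, coeffs (1), (1), (1), (1), (1,2)
    |P|=4: 1 collection, coeffs ()


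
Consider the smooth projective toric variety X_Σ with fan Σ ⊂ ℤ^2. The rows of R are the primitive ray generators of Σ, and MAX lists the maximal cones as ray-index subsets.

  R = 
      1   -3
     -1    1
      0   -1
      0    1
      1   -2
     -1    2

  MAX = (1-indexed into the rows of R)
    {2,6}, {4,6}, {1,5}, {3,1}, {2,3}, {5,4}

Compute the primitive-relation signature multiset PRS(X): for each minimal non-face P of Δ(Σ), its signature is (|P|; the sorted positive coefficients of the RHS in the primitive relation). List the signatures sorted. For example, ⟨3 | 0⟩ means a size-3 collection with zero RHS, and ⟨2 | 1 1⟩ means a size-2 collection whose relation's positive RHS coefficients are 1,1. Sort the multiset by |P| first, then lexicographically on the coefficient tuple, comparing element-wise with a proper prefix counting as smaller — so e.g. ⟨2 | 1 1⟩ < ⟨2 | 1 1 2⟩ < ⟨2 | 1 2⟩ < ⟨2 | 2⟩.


9 minimal non-faces of Δ(Σ) (on 6 rays):

  • {3,4}:  v_{3} + v_{4} = 0  →  sig = ⟨2 | 0⟩
  • {5,6}:  v_{5} + v_{6} = 0  →  sig = ⟨2 | 0⟩
  • {1,4}:  v_{1} + v_{4} = v_{5}  →  sig = ⟨2 | 1⟩
  • {1,6}:  v_{1} + v_{6} = v_{3}  →  sig = ⟨2 | 1⟩
  • {2,4}:  v_{2} + v_{4} = v_{6}  →  sig = ⟨2 | 1⟩
  • {2,5}:  v_{2} + v_{5} = v_{3}  →  sig = ⟨2 | 1⟩
  • {3,5}:  v_{3} + v_{5} = v_{1}  →  sig = ⟨2 | 1⟩
  • {3,6}:  v_{3} + v_{6} = v_{2}  →  sig = ⟨2 | 1⟩
  • {1,2}:  v_{1} + v_{2} = 2·v_{3}  →  sig = ⟨2 | 2⟩

so the primitive-relation signature multiset is
    |P|=2: 9 collections, coeffs (), (), (1), (1), (1), (1), (1), (1), (2)


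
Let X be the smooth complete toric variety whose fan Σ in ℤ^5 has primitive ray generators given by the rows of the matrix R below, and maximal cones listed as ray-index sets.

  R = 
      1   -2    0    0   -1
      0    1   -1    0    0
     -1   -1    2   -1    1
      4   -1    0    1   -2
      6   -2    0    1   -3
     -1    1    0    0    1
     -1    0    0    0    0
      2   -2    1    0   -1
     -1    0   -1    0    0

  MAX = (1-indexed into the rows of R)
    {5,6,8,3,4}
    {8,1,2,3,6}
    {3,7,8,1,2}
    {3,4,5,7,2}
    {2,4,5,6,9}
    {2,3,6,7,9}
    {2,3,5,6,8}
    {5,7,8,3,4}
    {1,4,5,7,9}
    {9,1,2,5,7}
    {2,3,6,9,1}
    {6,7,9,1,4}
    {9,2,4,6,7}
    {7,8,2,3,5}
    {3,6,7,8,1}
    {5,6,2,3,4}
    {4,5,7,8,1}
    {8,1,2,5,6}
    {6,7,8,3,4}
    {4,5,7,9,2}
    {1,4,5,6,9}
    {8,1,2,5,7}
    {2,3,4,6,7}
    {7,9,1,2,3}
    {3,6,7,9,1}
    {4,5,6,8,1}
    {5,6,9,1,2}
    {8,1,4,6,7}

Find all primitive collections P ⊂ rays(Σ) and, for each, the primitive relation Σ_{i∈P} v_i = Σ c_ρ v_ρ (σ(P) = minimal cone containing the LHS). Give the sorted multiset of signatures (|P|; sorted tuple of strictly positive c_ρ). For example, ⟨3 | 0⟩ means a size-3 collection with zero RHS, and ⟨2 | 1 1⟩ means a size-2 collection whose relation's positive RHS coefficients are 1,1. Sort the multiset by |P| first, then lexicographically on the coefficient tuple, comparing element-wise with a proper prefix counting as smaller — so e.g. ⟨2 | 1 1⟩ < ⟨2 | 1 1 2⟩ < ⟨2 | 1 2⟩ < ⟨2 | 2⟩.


Σ has 10 primitive collections:

  • {8,9}:  v_{8} + v_{9} = v_{1}  ⇒ sig = ⟨2 | 1⟩
  • {2,4,8}:  v_{2} + v_{4} + v_{8} = v_{5}  ⇒ sig = ⟨3 | 1⟩
  • {3,4,9}:  v_{3} + v_{4} + v_{9} = v_{8}  ⇒ sig = ⟨3 | 1⟩
  • {5,6,7}:  v_{5} + v_{6} + v_{7} = v_{4}  ⇒ sig = ⟨3 | 1⟩
  • {1,2,4}:  v_{1} + v_{2} + v_{4} = v_{5} + v_{9}  ⇒ sig = ⟨3 | 1 1⟩
  • {3,5,9}:  v_{3} + v_{5} + v_{9} = v_{2} + 2·v_{8}  ⇒ sig = ⟨3 | 1 2⟩
  • {1,3,5}:  v_{1} + v_{3} + v_{5} = v_{2} + 3·v_{8}  ⇒ sig = ⟨3 | 1 3⟩
  • {1,3,4}:  v_{1} + v_{3} + v_{4} = 2·v_{8}  ⇒ sig = ⟨3 | 2⟩
  • {2,6,7,8}:  v_{2} + v_{6} + v_{7} + v_{8} = 0  ⇒ sig = ⟨4 | 0⟩
  • {1,2,6,7}:  v_{1} + v_{2} + v_{6} + v_{7} = v_{9}  ⇒ sig = ⟨4 | 1⟩

Signatures (|P|; sorted positive RHS coefficients), sorted:
    |P|=2: 1 collection, coeffs (1)
    |P|=3: 7 collections, coeffs (1), (1), (1), (1,1), (1,2), (1,3), (2)
    |P|=4: 2 collections, coeffs (), (1)


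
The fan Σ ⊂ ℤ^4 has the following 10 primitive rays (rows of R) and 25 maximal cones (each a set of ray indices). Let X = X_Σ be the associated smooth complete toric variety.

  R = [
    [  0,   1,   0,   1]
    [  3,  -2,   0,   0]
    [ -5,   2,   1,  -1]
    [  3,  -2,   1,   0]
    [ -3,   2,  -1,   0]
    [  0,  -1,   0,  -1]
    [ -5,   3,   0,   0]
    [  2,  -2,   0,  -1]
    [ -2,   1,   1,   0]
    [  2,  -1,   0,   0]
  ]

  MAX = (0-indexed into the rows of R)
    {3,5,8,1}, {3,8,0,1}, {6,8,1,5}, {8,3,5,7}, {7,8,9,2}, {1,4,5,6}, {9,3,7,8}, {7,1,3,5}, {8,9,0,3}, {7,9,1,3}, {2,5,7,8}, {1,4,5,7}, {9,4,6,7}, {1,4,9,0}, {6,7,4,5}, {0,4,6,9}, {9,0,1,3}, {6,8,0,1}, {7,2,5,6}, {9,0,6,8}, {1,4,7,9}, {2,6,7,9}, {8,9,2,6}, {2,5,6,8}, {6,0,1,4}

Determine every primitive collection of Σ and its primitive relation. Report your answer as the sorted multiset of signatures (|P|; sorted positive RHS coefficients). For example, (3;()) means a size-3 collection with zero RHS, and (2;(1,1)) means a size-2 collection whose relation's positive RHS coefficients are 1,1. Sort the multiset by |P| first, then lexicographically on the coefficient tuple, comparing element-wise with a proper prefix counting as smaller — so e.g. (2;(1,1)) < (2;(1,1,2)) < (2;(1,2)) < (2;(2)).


15 minimal non-faces of Δ(Σ) (on 10 rays):

  P={0,5}:  v_{0} + v_{5} = 0  so sig = (2;())
  P={3,4}:  v_{3} + v_{4} = 0  so sig = (2;())
  P={0,7}:  v_{0} + v_{7} = v_{9}  so sig = (2;(1))
  P={3,6}:  v_{3} + v_{6} = v_{8}  so sig = (2;(1))
  P={4,8}:  v_{4} + v_{8} = v_{6}  so sig = (2;(1))
  P={5,9}:  v_{5} + v_{9} = v_{7}  so sig = (2;(1))
  P={1,2}:  v_{1} + v_{2} = v_{5} + v_{8}  so sig = (2;(1,1))
  P={0,2}:  v_{0} + v_{2} = v_{6} + v_{8} + v_{9}  so sig = (2;(1,1,1))
  P={2,3}:  v_{2} + v_{3} = v_{7} + 2·v_{8}  so sig = (2;(1,2))
  P={2,4}:  v_{2} + v_{4} = 2·v_{6} + v_{7}  so sig = (2;(1,2))
  P={1,6,9}:  v_{1} + v_{6} + v_{9} = 0  so sig = (3;())
  P={1,6,7}:  v_{1} + v_{6} + v_{7} = v_{5}  so sig = (3;(1))
  P={1,8,9}:  v_{1} + v_{8} + v_{9} = v_{3}  so sig = (3;(1))
  P={6,7,8}:  v_{6} + v_{7} + v_{8} = v_{2}  so sig = (3;(1))
  P={1,7,8}:  v_{1} + v_{7} + v_{8} = v_{3} + v_{5}  so sig = (3;(1,1))

Sorted signature multiset PRS(X):
[(2;()), (2;()), (2;(1)), (2;(1)), (2;(1)), (2;(1)), (2;(1,1)), (2;(1,1,1)), (2;(1,2)), (2;(1,2)), (3;()), (3;(1)), (3;(1)), (3;(1)), (3;(1,1))]


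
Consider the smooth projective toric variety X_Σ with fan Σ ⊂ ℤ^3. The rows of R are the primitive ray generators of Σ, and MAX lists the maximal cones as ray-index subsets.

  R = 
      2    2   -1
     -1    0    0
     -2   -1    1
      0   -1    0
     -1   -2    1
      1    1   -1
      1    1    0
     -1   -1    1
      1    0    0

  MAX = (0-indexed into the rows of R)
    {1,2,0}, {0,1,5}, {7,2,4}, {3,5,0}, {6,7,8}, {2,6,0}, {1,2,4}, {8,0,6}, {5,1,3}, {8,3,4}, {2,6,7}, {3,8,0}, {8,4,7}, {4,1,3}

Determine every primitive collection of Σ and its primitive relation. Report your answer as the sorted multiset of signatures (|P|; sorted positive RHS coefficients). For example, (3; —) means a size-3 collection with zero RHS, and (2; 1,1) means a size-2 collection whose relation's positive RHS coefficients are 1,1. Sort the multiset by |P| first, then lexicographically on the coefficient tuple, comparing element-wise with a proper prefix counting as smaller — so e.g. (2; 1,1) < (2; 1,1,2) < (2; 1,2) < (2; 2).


16 collections generate NE(X_Σ); each relation:

  P = {1,8}:  v_{1} + v_{8} = 0  ⇒ sig = (2; —)
  P = {5,7}:  v_{5} + v_{7} = 0  ⇒ sig = (2; —)
  P = {0,4}:  v_{0} + v_{4} = v_{8}  ⇒ sig = (2; 1)
  P = {0,7}:  v_{0} + v_{7} = v_{6}  ⇒ sig = (2; 1)
  P = {1,7}:  v_{1} + v_{7} = v_{2}  ⇒ sig = (2; 1)
  P = {2,5}:  v_{2} + v_{5} = v_{1}  ⇒ sig = (2; 1)
  P = {2,8}:  v_{2} + v_{8} = v_{7}  ⇒ sig = (2; 1)
  P = {3,6}:  v_{3} + v_{6} = v_{8}  ⇒ sig = (2; 1)
  P = {3,7}:  v_{3} + v_{7} = v_{4}  ⇒ sig = (2; 1)
  P = {4,5}:  v_{4} + v_{5} = v_{3}  ⇒ sig = (2; 1)
  P = {5,6}:  v_{5} + v_{6} = v_{0}  ⇒ sig = (2; 1)
  P = {1,6}:  v_{1} + v_{6} = v_{0} + v_{2}  ⇒ sig = (2; 1,1)
  P = {2,3}:  v_{2} + v_{3} = v_{1} + v_{4}  ⇒ sig = (2; 1,1)
  P = {4,6}:  v_{4} + v_{6} = v_{7} + v_{8}  ⇒ sig = (2; 1,1)
  P = {5,8}:  v_{5} + v_{8} = v_{0} + v_{3}  ⇒ sig = (2; 1,1)
  P = {0,1,3}:  v_{0} + v_{1} + v_{3} = v_{5}  ⇒ sig = (3; 1)

Signatures (|P|; sorted positive RHS coefficients), sorted:
    (2; —)
    (2; —)
    (2; 1)
    (2; 1)
    (2; 1)
    (2; 1)
    (2; 1)
    (2; 1)
    (2; 1)
    (2; 1)
    (2; 1)
    (2; 1,1)
    (2; 1,1)
    (2; 1,1)
    (2; 1,1)
    (3; 1)


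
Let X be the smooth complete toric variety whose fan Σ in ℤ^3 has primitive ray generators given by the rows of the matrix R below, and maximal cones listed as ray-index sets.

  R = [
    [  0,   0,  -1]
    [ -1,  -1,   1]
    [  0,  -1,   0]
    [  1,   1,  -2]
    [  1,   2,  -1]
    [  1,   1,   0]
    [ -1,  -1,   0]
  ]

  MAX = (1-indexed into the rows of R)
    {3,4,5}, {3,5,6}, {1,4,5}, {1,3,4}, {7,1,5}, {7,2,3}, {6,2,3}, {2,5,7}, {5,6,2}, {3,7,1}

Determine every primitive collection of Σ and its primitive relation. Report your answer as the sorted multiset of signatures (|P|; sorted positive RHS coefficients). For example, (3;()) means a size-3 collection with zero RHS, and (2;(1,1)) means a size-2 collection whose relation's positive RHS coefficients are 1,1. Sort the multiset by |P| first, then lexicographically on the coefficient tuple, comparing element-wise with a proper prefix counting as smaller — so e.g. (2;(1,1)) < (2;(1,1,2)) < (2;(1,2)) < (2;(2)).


|primitive collections| = 9. Relations:

  {6,7}:  v_{6} + v_{7} = 0 — sig = (2;())
  {1,2}:  v_{1} + v_{2} = v_{7} — sig = (2;(1))
  {2,4}:  v_{2} + v_{4} = v_{1} — sig = (2;(1))
  {1,6}:  v_{1} + v_{6} = v_{3} + v_{5} — sig = (2;(1,1))
  {4,7}:  v_{4} + v_{7} = 2·v_{1} — sig = (2;(2))
  {4,6}:  v_{4} + v_{6} = 2·v_{3} + 2·v_{5} — sig = (2;(2,2))
  {2,3,5}:  v_{2} + v_{3} + v_{5} = 0 — sig = (3;())
  {1,3,5}:  v_{1} + v_{3} + v_{5} = v_{4} — sig = (3;(1))
  {3,5,7}:  v_{3} + v_{5} + v_{7} = v_{1} — sig = (3;(1))

Signatures (|P|; sorted positive RHS coefficients), sorted:
[(2;()), (2;(1)), (2;(1)), (2;(1,1)), (2;(2)), (2;(2,2)), (3;()), (3;(1)), (3;(1))]


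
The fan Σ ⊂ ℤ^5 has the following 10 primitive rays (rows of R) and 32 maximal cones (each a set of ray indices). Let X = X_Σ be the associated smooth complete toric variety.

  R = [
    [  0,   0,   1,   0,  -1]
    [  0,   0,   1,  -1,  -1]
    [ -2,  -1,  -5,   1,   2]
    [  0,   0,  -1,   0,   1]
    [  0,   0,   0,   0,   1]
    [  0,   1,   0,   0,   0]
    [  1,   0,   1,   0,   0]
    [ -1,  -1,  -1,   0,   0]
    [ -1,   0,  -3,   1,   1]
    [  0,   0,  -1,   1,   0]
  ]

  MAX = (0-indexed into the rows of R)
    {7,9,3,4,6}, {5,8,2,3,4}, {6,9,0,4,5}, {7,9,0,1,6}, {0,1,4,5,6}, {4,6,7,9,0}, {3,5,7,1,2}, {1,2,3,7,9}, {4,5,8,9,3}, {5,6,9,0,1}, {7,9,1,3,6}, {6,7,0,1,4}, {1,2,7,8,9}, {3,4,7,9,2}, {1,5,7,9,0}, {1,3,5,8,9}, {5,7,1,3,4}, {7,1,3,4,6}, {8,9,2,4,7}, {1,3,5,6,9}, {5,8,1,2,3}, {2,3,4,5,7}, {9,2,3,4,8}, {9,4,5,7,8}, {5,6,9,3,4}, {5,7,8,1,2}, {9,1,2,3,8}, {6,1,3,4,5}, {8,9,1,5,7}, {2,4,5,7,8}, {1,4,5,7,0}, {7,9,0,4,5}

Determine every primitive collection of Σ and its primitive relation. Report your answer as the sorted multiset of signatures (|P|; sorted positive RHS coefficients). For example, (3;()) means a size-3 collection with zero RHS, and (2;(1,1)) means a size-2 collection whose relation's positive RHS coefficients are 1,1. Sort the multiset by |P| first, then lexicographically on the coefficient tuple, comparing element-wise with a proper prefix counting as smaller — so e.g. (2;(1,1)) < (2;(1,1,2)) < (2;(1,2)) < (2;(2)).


12 minimal non-faces of Δ(Σ) (on 10 rays):

  P = {0,3}:  v_{0} + v_{3} = 0  →  sig = (2;())
  P = {0,2}:  v_{0} + v_{2} = v_{7} + v_{8}  →  sig = (2;(1,1))
  P = {6,8}:  v_{6} + v_{8} = v_{3} + v_{9}  →  sig = (2;(1,1))
  P = {0,8}:  v_{0} + v_{8} = v_{5} + v_{7} + v_{9}  →  sig = (2;(1,1,1))
  P = {2,6}:  v_{2} + v_{6} = 2·v_{3} + v_{7} + v_{9}  →  sig = (2;(1,1,2))
  P = {1,4,9}:  v_{1} + v_{4} + v_{9} = 0  →  sig = (3;())
  P = {5,6,7}:  v_{5} + v_{6} + v_{7} = 0  →  sig = (3;())
  P = {3,7,8}:  v_{3} + v_{7} + v_{8} = v_{2}  →  sig = (3;(1))
  P = {1,4,8}:  v_{1} + v_{4} + v_{8} = v_{3} + v_{5} + v_{7}  →  sig = (3;(1,1,1))
  P = {1,2,4}:  v_{1} + v_{2} + v_{4} = 2·v_{3} + v_{5} + 2·v_{7}  →  sig = (3;(1,2,2))
  P = {2,5,9}:  v_{2} + v_{5} + v_{9} = 2·v_{8}  →  sig = (3;(2))
  P = {3,5,7,9}:  v_{3} + v_{5} + v_{7} + v_{9} = v_{8}  →  sig = (4;(1))

Signatures (|P|; sorted positive RHS coefficients), sorted:
    |P|=2: 5 collections, coeffs (), (1,1), (1,1), (1,1,1), (1,1,2)
    |P|=3: 6 collections, coeffs (), (), (1), (1,1,1), (1,2,2), (2)
    |P|=4: 1 collection, coeffs (1)


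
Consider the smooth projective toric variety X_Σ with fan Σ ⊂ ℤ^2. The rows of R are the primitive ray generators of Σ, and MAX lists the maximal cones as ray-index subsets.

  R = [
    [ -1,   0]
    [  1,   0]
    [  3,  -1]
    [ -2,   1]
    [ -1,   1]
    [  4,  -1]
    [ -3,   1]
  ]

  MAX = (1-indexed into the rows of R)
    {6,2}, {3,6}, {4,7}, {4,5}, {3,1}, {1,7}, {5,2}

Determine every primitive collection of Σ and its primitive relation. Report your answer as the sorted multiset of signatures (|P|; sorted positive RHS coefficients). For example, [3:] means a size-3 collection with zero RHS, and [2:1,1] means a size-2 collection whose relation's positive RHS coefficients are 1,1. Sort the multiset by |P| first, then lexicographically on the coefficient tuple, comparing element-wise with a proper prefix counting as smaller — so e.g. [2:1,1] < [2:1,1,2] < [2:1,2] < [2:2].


The 14 primitive collections of Σ (r=7, n=2):

  P = {1,2}:  v_{1} + v_{2} = 0  ⟹  sig = [2:]
  P = {3,7}:  v_{3} + v_{7} = 0  ⟹  sig = [2:]
  P = {1,4}:  v_{1} + v_{4} = v_{7}  ⟹  sig = [2:1]
  P = {1,5}:  v_{1} + v_{5} = v_{4}  ⟹  sig = [2:1]
  P = {1,6}:  v_{1} + v_{6} = v_{3}  ⟹  sig = [2:1]
  P = {2,3}:  v_{2} + v_{3} = v_{6}  ⟹  sig = [2:1]
  P = {2,4}:  v_{2} + v_{4} = v_{5}  ⟹  sig = [2:1]
  P = {2,7}:  v_{2} + v_{7} = v_{4}  ⟹  sig = [2:1]
  P = {3,4}:  v_{3} + v_{4} = v_{2}  ⟹  sig = [2:1]
  P = {6,7}:  v_{6} + v_{7} = v_{2}  ⟹  sig = [2:1]
  P = {3,5}:  v_{3} + v_{5} = 2·v_{2}  ⟹  sig = [2:2]
  P = {4,6}:  v_{4} + v_{6} = 2·v_{2}  ⟹  sig = [2:2]
  P = {5,7}:  v_{5} + v_{7} = 2·v_{4}  ⟹  sig = [2:2]
  P = {5,6}:  v_{5} + v_{6} = 3·v_{2}  ⟹  sig = [2:3]

Hence PRS(X_Σ) =
{ [2:] ×2,  [2:1] ×8,  [2:2] ×3,  [2:3] }


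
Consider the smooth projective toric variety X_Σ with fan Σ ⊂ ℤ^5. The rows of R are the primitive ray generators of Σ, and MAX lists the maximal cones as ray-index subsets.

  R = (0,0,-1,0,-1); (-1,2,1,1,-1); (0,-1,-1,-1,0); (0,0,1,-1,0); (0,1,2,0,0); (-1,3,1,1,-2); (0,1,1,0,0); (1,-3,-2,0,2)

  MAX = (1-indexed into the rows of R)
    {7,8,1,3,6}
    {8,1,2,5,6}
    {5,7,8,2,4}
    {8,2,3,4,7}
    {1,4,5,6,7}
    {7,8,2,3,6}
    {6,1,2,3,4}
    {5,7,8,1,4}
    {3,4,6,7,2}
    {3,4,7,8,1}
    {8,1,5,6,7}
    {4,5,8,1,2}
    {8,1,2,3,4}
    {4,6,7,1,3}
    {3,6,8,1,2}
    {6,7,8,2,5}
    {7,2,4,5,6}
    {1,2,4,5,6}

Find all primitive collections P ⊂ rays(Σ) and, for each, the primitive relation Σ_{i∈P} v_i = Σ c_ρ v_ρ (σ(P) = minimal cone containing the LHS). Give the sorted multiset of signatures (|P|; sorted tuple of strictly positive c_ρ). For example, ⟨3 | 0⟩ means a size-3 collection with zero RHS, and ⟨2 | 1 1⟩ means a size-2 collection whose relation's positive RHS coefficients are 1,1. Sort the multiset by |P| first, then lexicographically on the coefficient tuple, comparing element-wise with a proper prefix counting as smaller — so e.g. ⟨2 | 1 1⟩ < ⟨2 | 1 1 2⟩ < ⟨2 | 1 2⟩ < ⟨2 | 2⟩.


The 3 primitive collections of Σ (r=8, n=5):

  P={3,5}:  v_{3} + v_{5} = v_{4}  ⟹  sig = ⟨2 | 1⟩
  P={4,6,8}:  v_{4} + v_{6} + v_{8} = 0  ⟹  sig = ⟨3 | 0⟩
  P={1,2,7}:  v_{1} + v_{2} + v_{7} = v_{6}  ⟹  sig = ⟨3 | 1⟩

Signatures (|P|; sorted positive RHS coefficients), sorted:
    ⟨2 | 1⟩
    ⟨3 | 0⟩
    ⟨3 | 1⟩
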